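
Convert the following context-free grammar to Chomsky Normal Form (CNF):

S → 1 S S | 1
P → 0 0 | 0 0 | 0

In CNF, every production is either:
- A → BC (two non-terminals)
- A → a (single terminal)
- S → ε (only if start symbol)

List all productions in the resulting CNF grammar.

T1 → 1; S → 1; T0 → 0; P → 0; S → T1 X0; X0 → S S; P → T0 T0; P → T0 T0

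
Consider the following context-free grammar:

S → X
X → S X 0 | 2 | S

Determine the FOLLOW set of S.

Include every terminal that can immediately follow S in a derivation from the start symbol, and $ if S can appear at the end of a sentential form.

We compute FOLLOW(S) using the standard algorithm.
FOLLOW(S) starts with {$}.
FIRST(S) = {2}
FIRST(X) = {2}
FOLLOW(S) = {$, 0, 2}
FOLLOW(X) = {$, 0, 2}
Therefore, FOLLOW(S) = {$, 0, 2}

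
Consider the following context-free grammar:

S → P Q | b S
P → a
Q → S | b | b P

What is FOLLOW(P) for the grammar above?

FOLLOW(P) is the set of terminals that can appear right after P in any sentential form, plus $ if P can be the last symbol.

We compute FOLLOW(P) using the standard algorithm.
FOLLOW(S) starts with {$}.
FIRST(P) = {a}
FIRST(Q) = {a, b}
FIRST(S) = {a, b}
FOLLOW(P) = {$, a, b}
FOLLOW(Q) = {$}
FOLLOW(S) = {$}
Therefore, FOLLOW(P) = {$, a, b}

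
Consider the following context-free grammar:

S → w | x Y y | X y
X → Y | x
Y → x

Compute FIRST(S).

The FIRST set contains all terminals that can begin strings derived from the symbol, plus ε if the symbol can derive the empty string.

We compute FIRST(S) using the standard algorithm.
FIRST(S) = {w, x}
FIRST(X) = {x}
FIRST(Y) = {x}
Therefore, FIRST(S) = {w, x}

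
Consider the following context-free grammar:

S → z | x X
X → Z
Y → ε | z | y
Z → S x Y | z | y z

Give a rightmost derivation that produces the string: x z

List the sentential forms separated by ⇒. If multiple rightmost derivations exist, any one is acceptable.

S ⇒ x X ⇒ x Z ⇒ x z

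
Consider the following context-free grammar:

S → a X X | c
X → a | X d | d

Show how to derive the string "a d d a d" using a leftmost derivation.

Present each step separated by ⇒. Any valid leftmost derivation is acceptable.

S ⇒ a X X ⇒ a X d X ⇒ a d d X ⇒ a d d X d ⇒ a d d a d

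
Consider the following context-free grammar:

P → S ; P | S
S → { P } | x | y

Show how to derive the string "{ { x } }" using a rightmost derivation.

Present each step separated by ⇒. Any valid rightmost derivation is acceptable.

P ⇒ S ⇒ { P } ⇒ { S } ⇒ { { P } } ⇒ { { S } } ⇒ { { x } }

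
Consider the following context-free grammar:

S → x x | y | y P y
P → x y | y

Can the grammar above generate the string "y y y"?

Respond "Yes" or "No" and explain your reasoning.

Yes - a valid derivation exists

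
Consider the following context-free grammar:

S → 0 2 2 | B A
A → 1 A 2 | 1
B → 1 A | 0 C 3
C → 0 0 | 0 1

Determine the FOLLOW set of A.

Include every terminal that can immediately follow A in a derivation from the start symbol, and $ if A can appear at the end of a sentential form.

We compute FOLLOW(A) using the standard algorithm.
FOLLOW(S) starts with {$}.
FIRST(A) = {1}
FIRST(B) = {0, 1}
FIRST(C) = {0}
FIRST(S) = {0, 1}
FOLLOW(A) = {$, 1, 2}
FOLLOW(B) = {1}
FOLLOW(C) = {3}
FOLLOW(S) = {$}
Therefore, FOLLOW(A) = {$, 1, 2}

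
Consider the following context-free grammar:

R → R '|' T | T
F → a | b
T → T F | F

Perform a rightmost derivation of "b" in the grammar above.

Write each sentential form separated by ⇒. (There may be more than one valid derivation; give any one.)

R ⇒ T ⇒ F ⇒ b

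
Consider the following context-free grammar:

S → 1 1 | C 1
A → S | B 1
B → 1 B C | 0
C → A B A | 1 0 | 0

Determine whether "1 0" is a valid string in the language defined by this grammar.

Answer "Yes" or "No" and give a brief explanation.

No - no valid derivation exists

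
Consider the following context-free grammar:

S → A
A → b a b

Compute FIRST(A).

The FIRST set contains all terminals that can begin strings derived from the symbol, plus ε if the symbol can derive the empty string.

We compute FIRST(A) using the standard algorithm.
FIRST(A) = {b}
FIRST(S) = {b}
Therefore, FIRST(A) = {b}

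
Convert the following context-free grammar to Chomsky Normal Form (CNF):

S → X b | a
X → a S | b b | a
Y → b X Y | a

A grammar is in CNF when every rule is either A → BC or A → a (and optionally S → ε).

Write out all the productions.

TB → b; S → a; TA → a; X → a; Y → a; S → X TB; X → TA S; X → TB TB; Y → TB X0; X0 → X Y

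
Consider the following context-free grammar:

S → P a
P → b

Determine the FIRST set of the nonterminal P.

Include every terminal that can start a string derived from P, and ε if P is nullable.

We compute FIRST(P) using the standard algorithm.
FIRST(P) = {b}
FIRST(S) = {b}
Therefore, FIRST(P) = {b}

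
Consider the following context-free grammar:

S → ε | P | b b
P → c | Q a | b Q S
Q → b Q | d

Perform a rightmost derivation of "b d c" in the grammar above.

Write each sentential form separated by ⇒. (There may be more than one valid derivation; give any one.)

S ⇒ P ⇒ b Q S ⇒ b Q P ⇒ b Q c ⇒ b d c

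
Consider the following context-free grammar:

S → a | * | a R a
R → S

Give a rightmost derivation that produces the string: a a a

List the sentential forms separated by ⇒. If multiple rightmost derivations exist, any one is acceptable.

S ⇒ a R a ⇒ a S a ⇒ a a a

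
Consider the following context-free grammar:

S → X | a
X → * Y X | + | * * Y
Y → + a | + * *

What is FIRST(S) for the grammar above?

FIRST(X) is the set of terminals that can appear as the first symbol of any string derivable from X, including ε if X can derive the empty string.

We compute FIRST(S) using the standard algorithm.
FIRST(S) = {*, +, a}
FIRST(X) = {*, +}
FIRST(Y) = {+}
Therefore, FIRST(S) = {*, +, a}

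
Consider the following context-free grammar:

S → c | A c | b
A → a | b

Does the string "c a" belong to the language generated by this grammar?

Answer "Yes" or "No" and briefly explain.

No - no valid derivation exists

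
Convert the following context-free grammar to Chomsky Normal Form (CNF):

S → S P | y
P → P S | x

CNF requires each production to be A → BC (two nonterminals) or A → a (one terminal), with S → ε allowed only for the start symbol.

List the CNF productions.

S → y; P → x; S → S P; P → P S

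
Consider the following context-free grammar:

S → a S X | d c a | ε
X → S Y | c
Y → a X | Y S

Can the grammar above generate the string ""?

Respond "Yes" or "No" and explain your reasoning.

Yes - a valid derivation exists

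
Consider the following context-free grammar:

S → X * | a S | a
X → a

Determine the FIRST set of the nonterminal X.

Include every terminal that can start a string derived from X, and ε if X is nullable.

We compute FIRST(X) using the standard algorithm.
FIRST(S) = {a}
FIRST(X) = {a}
Therefore, FIRST(X) = {a}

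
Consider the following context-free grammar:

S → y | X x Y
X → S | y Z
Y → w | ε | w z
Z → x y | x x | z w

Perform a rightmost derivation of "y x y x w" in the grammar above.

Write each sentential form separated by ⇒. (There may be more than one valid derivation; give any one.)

S ⇒ X x Y ⇒ X x w ⇒ y Z x w ⇒ y x y x w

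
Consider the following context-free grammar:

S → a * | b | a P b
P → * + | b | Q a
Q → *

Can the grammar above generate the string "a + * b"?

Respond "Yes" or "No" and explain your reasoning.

No - no valid derivation exists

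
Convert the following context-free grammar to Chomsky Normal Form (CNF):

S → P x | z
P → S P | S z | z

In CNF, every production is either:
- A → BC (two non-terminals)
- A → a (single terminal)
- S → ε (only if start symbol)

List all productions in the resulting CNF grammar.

TX → x; S → z; TZ → z; P → z; S → P TX; P → S P; P → S TZ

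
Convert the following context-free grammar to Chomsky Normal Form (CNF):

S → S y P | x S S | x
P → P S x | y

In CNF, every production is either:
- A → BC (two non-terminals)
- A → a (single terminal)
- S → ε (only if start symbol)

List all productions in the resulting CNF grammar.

TY → y; TX → x; S → x; P → y; S → S X0; X0 → TY P; S → TX X1; X1 → S S; P → P X2; X2 → S TX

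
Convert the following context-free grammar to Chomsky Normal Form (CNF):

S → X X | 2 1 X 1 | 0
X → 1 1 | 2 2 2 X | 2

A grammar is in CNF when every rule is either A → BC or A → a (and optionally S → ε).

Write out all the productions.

T2 → 2; T1 → 1; S → 0; X → 2; S → X X; S → T2 X0; X0 → T1 X1; X1 → X T1; X → T1 T1; X → T2 X2; X2 → T2 X3; X3 → T2 X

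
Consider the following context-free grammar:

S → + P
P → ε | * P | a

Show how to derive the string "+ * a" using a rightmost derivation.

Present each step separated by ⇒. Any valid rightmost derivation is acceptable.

S ⇒ + P ⇒ + * P ⇒ + * a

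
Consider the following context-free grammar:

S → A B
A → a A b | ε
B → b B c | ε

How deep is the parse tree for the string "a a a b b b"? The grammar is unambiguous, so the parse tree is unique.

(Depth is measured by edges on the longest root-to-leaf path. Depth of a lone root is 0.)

5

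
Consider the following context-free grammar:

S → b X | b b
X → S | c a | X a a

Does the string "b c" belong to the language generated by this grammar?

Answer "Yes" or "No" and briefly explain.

No - no valid derivation exists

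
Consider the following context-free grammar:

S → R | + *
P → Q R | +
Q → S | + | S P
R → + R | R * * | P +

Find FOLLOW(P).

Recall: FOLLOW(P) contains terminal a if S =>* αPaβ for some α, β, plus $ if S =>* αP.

We compute FOLLOW(P) using the standard algorithm.
FOLLOW(S) starts with {$}.
FIRST(P) = {+}
FIRST(Q) = {+}
FIRST(R) = {+}
FIRST(S) = {+}
FOLLOW(P) = {+}
FOLLOW(Q) = {+}
FOLLOW(R) = {$, *, +}
FOLLOW(S) = {$, +}
Therefore, FOLLOW(P) = {+}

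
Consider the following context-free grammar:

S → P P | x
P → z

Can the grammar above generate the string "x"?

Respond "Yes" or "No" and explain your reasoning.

Yes - a valid derivation exists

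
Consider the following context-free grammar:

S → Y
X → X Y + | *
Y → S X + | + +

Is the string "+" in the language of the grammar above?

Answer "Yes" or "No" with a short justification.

No - no valid derivation exists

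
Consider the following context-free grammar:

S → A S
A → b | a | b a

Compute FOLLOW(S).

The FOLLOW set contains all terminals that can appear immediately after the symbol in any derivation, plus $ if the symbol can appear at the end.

We compute FOLLOW(S) using the standard algorithm.
FOLLOW(S) starts with {$}.
FIRST(A) = {a, b}
FIRST(S) = {a, b}
FOLLOW(A) = {a, b}
FOLLOW(S) = {$}
Therefore, FOLLOW(S) = {$}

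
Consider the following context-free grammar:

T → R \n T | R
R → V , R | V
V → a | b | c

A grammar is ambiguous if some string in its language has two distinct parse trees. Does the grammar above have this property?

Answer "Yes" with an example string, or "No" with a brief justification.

No - the grammar is unambiguous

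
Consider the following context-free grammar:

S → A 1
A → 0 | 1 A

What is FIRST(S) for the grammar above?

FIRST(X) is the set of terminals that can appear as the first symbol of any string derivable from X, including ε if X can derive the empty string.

We compute FIRST(S) using the standard algorithm.
FIRST(A) = {0, 1}
FIRST(S) = {0, 1}
Therefore, FIRST(S) = {0, 1}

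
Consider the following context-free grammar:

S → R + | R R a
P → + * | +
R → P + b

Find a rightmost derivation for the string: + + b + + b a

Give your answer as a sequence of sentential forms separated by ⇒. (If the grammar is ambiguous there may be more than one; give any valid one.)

S ⇒ R R a ⇒ R P + b a ⇒ R + + b a ⇒ P + b + + b a ⇒ + + b + + b a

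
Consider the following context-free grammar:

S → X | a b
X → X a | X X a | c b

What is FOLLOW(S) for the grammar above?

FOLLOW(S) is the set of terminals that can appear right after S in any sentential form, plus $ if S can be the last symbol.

We compute FOLLOW(S) using the standard algorithm.
FOLLOW(S) starts with {$}.
FIRST(S) = {a, c}
FIRST(X) = {c}
FOLLOW(S) = {$}
FOLLOW(X) = {$, a, c}
Therefore, FOLLOW(S) = {$}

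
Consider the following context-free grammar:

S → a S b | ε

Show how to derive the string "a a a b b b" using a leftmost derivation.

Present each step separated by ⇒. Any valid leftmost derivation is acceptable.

S ⇒ a S b ⇒ a a S b b ⇒ a a a S b b b ⇒ a a a b b b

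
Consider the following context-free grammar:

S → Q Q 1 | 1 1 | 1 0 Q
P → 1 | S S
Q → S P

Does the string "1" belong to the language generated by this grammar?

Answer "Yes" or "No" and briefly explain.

No - no valid derivation exists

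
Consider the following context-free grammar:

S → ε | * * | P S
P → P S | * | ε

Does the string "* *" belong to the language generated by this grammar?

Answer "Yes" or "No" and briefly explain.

Yes - a valid derivation exists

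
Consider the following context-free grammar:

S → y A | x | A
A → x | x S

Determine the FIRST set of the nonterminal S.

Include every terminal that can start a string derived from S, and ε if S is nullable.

We compute FIRST(S) using the standard algorithm.
FIRST(A) = {x}
FIRST(S) = {x, y}
Therefore, FIRST(S) = {x, y}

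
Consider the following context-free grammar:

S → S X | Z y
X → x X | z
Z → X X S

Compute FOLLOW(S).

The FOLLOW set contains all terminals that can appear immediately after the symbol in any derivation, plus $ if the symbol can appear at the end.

We compute FOLLOW(S) using the standard algorithm.
FOLLOW(S) starts with {$}.
FIRST(S) = {x, z}
FIRST(X) = {x, z}
FIRST(Z) = {x, z}
FOLLOW(S) = {$, x, y, z}
FOLLOW(X) = {$, x, y, z}
FOLLOW(Z) = {y}
Therefore, FOLLOW(S) = {$, x, y, z}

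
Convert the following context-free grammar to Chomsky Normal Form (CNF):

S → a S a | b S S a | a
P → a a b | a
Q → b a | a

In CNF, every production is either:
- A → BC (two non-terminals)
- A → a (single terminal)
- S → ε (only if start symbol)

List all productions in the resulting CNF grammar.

TA → a; TB → b; S → a; P → a; Q → a; S → TA X0; X0 → S TA; S → TB X1; X1 → S X2; X2 → S TA; P → TA X3; X3 → TA TB; Q → TB TA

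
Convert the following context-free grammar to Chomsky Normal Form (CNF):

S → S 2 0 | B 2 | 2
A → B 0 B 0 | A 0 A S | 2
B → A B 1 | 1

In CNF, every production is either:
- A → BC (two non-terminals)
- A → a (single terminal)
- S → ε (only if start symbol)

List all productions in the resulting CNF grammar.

T2 → 2; T0 → 0; S → 2; A → 2; T1 → 1; B → 1; S → S X0; X0 → T2 T0; S → B T2; A → B X1; X1 → T0 X2; X2 → B T0; A → A X3; X3 → T0 X4; X4 → A S; B → A X5; X5 → B T1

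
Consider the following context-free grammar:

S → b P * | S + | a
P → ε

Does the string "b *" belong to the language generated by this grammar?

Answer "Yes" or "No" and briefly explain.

Yes - a valid derivation exists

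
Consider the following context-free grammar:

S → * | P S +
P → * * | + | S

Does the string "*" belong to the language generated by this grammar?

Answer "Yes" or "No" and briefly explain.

Yes - a valid derivation exists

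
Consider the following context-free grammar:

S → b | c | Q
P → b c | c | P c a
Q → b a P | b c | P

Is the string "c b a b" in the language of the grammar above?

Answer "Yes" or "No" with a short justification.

No - no valid derivation exists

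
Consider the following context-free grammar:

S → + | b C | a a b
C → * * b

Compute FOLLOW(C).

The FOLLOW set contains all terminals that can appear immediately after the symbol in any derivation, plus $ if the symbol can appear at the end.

We compute FOLLOW(C) using the standard algorithm.
FOLLOW(S) starts with {$}.
FIRST(C) = {*}
FIRST(S) = {+, a, b}
FOLLOW(C) = {$}
FOLLOW(S) = {$}
Therefore, FOLLOW(C) = {$}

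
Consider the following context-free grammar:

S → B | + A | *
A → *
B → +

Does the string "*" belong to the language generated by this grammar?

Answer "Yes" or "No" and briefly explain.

Yes - a valid derivation exists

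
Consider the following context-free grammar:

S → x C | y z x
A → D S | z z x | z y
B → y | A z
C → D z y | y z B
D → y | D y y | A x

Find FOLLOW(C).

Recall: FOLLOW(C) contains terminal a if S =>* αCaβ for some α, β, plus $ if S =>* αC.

We compute FOLLOW(C) using the standard algorithm.
FOLLOW(S) starts with {$}.
FIRST(A) = {y, z}
FIRST(B) = {y, z}
FIRST(C) = {y, z}
FIRST(D) = {y, z}
FIRST(S) = {x, y}
FOLLOW(A) = {x, z}
FOLLOW(B) = {$, x, z}
FOLLOW(C) = {$, x, z}
FOLLOW(D) = {x, y, z}
FOLLOW(S) = {$, x, z}
Therefore, FOLLOW(C) = {$, x, z}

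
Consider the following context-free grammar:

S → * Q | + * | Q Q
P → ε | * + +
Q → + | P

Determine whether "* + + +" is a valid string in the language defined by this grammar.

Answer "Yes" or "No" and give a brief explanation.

Yes - a valid derivation exists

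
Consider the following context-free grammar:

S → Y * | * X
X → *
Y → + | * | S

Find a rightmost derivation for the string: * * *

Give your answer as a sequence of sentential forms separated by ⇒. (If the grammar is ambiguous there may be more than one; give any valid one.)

S ⇒ Y * ⇒ S * ⇒ Y * * ⇒ * * *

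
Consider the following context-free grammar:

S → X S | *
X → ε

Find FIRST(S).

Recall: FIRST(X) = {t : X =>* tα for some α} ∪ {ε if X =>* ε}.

We compute FIRST(S) using the standard algorithm.
FIRST(S) = {*}
FIRST(X) = {ε}
Therefore, FIRST(S) = {*}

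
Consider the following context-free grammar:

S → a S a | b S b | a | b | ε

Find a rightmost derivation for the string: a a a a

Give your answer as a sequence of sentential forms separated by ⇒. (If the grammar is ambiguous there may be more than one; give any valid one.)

S ⇒ a S a ⇒ a a S a a ⇒ a a a a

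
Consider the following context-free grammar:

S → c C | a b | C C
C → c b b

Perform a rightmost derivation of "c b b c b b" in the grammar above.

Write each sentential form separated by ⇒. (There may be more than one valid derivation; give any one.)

S ⇒ C C ⇒ C c b b ⇒ c b b c b b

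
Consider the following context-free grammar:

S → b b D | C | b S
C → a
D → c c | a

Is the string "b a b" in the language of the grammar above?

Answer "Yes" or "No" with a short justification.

No - no valid derivation exists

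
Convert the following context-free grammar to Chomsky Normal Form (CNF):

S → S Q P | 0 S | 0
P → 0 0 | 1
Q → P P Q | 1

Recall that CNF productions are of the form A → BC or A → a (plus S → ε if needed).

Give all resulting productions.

T0 → 0; S → 0; P → 1; Q → 1; S → S X0; X0 → Q P; S → T0 S; P → T0 T0; Q → P X1; X1 → P Q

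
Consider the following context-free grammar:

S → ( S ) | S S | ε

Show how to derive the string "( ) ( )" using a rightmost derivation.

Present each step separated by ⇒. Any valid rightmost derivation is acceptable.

S ⇒ S S ⇒ S ( S ) ⇒ S ( ) ⇒ ( S ) ( ) ⇒ ( ) ( )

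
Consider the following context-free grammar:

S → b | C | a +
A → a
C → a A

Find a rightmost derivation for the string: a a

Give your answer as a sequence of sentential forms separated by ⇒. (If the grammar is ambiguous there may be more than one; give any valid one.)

S ⇒ C ⇒ a A ⇒ a a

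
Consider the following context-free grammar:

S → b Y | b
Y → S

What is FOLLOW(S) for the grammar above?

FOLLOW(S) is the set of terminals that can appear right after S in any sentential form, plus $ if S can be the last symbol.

We compute FOLLOW(S) using the standard algorithm.
FOLLOW(S) starts with {$}.
FIRST(S) = {b}
FIRST(Y) = {b}
FOLLOW(S) = {$}
FOLLOW(Y) = {$}
Therefore, FOLLOW(S) = {$}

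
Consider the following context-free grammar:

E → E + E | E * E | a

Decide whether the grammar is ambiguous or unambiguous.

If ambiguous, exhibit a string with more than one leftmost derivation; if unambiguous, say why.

Ambiguous - the string 'a * a * a * a' has two distinct leftmost derivations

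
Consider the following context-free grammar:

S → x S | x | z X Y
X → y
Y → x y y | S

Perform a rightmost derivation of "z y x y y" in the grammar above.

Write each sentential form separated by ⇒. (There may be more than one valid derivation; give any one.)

S ⇒ z X Y ⇒ z X x y y ⇒ z y x y y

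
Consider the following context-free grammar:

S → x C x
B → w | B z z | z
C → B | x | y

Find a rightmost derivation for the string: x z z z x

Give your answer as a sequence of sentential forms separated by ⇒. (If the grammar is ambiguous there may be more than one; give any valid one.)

S ⇒ x C x ⇒ x B x ⇒ x B z z x ⇒ x z z z x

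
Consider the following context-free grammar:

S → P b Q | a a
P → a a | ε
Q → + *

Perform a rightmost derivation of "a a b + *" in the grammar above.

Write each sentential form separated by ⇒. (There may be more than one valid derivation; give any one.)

S ⇒ P b Q ⇒ P b + * ⇒ a a b + *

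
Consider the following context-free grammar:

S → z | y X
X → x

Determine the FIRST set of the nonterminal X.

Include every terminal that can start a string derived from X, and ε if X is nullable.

We compute FIRST(X) using the standard algorithm.
FIRST(S) = {y, z}
FIRST(X) = {x}
Therefore, FIRST(X) = {x}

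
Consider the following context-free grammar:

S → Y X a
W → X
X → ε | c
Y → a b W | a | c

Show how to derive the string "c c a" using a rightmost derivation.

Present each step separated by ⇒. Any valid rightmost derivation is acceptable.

S ⇒ Y X a ⇒ Y c a ⇒ c c a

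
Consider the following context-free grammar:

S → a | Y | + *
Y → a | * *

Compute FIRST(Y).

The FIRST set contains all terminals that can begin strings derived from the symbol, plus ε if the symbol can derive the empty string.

We compute FIRST(Y) using the standard algorithm.
FIRST(S) = {*, +, a}
FIRST(Y) = {*, a}
Therefore, FIRST(Y) = {*, a}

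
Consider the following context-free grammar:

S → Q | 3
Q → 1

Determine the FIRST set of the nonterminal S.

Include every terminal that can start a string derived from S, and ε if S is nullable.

We compute FIRST(S) using the standard algorithm.
FIRST(Q) = {1}
FIRST(S) = {1, 3}
Therefore, FIRST(S) = {1, 3}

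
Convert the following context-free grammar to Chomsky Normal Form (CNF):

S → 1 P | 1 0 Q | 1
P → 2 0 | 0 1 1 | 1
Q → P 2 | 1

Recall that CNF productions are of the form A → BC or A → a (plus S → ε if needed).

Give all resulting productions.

T1 → 1; T0 → 0; S → 1; T2 → 2; P → 1; Q → 1; S → T1 P; S → T1 X0; X0 → T0 Q; P → T2 T0; P → T0 X1; X1 → T1 T1; Q → P T2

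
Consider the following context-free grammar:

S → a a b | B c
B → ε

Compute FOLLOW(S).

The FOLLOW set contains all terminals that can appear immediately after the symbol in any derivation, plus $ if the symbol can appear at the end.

We compute FOLLOW(S) using the standard algorithm.
FOLLOW(S) starts with {$}.
FIRST(B) = {ε}
FIRST(S) = {a, c}
FOLLOW(B) = {c}
FOLLOW(S) = {$}
Therefore, FOLLOW(S) = {$}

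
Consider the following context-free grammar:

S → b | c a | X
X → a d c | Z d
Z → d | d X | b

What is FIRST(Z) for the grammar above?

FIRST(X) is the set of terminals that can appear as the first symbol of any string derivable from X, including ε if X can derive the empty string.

We compute FIRST(Z) using the standard algorithm.
FIRST(S) = {a, b, c, d}
FIRST(X) = {a, b, d}
FIRST(Z) = {b, d}
Therefore, FIRST(Z) = {b, d}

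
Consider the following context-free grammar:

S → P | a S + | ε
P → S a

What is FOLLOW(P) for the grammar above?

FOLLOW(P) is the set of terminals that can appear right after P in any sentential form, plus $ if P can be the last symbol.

We compute FOLLOW(P) using the standard algorithm.
FOLLOW(S) starts with {$}.
FIRST(P) = {a}
FIRST(S) = {a, ε}
FOLLOW(P) = {$, +, a}
FOLLOW(S) = {$, +, a}
Therefore, FOLLOW(P) = {$, +, a}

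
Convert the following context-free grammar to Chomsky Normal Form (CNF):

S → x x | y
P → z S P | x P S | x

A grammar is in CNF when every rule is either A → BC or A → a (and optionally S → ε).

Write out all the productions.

TX → x; S → y; TZ → z; P → x; S → TX TX; P → TZ X0; X0 → S P; P → TX X1; X1 → P S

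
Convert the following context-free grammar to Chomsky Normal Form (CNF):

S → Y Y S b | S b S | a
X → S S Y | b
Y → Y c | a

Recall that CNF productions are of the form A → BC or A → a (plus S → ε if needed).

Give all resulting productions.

TB → b; S → a; X → b; TC → c; Y → a; S → Y X0; X0 → Y X1; X1 → S TB; S → S X2; X2 → TB S; X → S X3; X3 → S Y; Y → Y TC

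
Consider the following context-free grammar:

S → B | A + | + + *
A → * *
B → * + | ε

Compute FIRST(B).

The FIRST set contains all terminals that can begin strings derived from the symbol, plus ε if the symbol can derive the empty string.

We compute FIRST(B) using the standard algorithm.
FIRST(A) = {*}
FIRST(B) = {*, ε}
FIRST(S) = {*, +, ε}
Therefore, FIRST(B) = {*, ε}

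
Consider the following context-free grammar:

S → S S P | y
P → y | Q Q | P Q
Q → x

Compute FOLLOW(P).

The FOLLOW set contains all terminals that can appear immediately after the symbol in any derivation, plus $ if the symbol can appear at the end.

We compute FOLLOW(P) using the standard algorithm.
FOLLOW(S) starts with {$}.
FIRST(P) = {x, y}
FIRST(Q) = {x}
FIRST(S) = {y}
FOLLOW(P) = {$, x, y}
FOLLOW(Q) = {$, x, y}
FOLLOW(S) = {$, x, y}
Therefore, FOLLOW(P) = {$, x, y}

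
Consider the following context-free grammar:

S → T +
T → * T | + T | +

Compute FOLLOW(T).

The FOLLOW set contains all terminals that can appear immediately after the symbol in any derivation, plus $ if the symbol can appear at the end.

We compute FOLLOW(T) using the standard algorithm.
FOLLOW(S) starts with {$}.
FIRST(S) = {*, +}
FIRST(T) = {*, +}
FOLLOW(S) = {$}
FOLLOW(T) = {+}
Therefore, FOLLOW(T) = {+}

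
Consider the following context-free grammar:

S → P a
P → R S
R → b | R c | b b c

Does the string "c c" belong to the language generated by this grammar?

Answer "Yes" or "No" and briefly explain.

No - no valid derivation exists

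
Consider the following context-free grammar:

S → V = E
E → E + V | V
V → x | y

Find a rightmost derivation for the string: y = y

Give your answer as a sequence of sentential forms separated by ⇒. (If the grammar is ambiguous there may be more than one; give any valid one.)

S ⇒ V = E ⇒ V = V ⇒ V = y ⇒ y = y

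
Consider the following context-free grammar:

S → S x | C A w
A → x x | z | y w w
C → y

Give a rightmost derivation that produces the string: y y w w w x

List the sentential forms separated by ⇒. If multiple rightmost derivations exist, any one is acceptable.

S ⇒ S x ⇒ C A w x ⇒ C y w w w x ⇒ y y w w w x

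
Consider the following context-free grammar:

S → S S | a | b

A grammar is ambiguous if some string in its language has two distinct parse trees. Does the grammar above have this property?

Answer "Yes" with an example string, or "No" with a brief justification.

Yes - the string 'a a a a b' has two distinct parse trees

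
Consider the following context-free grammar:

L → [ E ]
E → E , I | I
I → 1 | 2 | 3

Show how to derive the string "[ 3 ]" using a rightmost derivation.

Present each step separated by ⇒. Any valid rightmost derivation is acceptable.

L ⇒ [ E ] ⇒ [ I ] ⇒ [ 3 ]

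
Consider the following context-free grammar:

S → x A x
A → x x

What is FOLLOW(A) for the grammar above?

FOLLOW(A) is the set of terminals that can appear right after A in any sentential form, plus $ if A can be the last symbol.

We compute FOLLOW(A) using the standard algorithm.
FOLLOW(S) starts with {$}.
FIRST(A) = {x}
FIRST(S) = {x}
FOLLOW(A) = {x}
FOLLOW(S) = {$}
Therefore, FOLLOW(A) = {x}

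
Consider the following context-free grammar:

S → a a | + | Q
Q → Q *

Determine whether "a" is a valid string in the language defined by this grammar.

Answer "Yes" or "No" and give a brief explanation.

No - no valid derivation exists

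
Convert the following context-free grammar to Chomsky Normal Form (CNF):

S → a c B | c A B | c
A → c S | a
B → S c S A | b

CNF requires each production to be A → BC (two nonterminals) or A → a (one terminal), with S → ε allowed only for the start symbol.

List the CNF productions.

TA → a; TC → c; S → c; A → a; B → b; S → TA X0; X0 → TC B; S → TC X1; X1 → A B; A → TC S; B → S X2; X2 → TC X3; X3 → S A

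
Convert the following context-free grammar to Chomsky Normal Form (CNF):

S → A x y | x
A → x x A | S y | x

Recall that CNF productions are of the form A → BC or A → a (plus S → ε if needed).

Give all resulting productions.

TX → x; TY → y; S → x; A → x; S → A X0; X0 → TX TY; A → TX X1; X1 → TX A; A → S TY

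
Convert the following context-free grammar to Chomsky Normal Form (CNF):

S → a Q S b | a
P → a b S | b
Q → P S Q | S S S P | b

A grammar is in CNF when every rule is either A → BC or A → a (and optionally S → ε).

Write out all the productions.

TA → a; TB → b; S → a; P → b; Q → b; S → TA X0; X0 → Q X1; X1 → S TB; P → TA X2; X2 → TB S; Q → P X3; X3 → S Q; Q → S X4; X4 → S X5; X5 → S P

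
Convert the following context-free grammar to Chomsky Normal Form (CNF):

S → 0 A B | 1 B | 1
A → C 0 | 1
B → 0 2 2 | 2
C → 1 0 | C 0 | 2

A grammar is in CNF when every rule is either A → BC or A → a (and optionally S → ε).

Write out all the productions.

T0 → 0; T1 → 1; S → 1; A → 1; T2 → 2; B → 2; C → 2; S → T0 X0; X0 → A B; S → T1 B; A → C T0; B → T0 X1; X1 → T2 T2; C → T1 T0; C → C T0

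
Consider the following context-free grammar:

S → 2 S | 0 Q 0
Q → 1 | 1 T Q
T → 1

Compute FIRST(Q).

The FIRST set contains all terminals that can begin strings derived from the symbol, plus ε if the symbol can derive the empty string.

We compute FIRST(Q) using the standard algorithm.
FIRST(Q) = {1}
FIRST(S) = {0, 2}
FIRST(T) = {1}
Therefore, FIRST(Q) = {1}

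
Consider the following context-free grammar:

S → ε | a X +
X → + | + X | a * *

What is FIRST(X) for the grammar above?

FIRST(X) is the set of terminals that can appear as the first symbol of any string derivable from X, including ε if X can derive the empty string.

We compute FIRST(X) using the standard algorithm.
FIRST(S) = {a, ε}
FIRST(X) = {+, a}
Therefore, FIRST(X) = {+, a}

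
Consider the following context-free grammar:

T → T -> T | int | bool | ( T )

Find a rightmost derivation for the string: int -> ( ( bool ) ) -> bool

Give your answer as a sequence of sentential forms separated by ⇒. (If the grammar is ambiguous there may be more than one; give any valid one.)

T ⇒ T -> T ⇒ T -> T -> T ⇒ T -> T -> bool ⇒ T -> ( T ) -> bool ⇒ T -> ( ( T ) ) -> bool ⇒ T -> ( ( bool ) ) -> bool ⇒ int -> ( ( bool ) ) -> bool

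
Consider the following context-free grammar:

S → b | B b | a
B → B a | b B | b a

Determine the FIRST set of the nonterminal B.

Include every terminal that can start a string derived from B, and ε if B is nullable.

We compute FIRST(B) using the standard algorithm.
FIRST(B) = {b}
FIRST(S) = {a, b}
Therefore, FIRST(B) = {b}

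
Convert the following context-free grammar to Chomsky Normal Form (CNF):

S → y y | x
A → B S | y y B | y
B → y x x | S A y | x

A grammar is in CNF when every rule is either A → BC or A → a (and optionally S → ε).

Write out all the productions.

TY → y; S → x; A → y; TX → x; B → x; S → TY TY; A → B S; A → TY X0; X0 → TY B; B → TY X1; X1 → TX TX; B → S X2; X2 → A TY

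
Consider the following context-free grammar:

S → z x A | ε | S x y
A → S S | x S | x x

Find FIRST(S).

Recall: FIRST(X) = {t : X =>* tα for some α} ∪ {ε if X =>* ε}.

We compute FIRST(S) using the standard algorithm.
FIRST(A) = {x, z, ε}
FIRST(S) = {x, z, ε}
Therefore, FIRST(S) = {x, z, ε}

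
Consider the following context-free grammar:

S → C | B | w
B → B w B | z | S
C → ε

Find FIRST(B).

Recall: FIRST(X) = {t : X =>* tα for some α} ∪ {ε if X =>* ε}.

We compute FIRST(B) using the standard algorithm.
FIRST(B) = {w, z, ε}
FIRST(C) = {ε}
FIRST(S) = {w, z, ε}
Therefore, FIRST(B) = {w, z, ε}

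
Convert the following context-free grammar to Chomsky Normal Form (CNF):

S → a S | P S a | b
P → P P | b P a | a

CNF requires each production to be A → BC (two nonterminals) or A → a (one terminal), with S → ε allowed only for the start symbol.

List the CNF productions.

TA → a; S → b; TB → b; P → a; S → TA S; S → P X0; X0 → S TA; P → P P; P → TB X1; X1 → P TA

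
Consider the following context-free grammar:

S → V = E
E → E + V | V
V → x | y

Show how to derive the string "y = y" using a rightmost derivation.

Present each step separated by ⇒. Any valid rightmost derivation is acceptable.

S ⇒ V = E ⇒ V = V ⇒ V = y ⇒ y = y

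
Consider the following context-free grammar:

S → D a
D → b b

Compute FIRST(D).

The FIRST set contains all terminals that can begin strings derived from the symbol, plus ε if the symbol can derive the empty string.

We compute FIRST(D) using the standard algorithm.
FIRST(D) = {b}
FIRST(S) = {b}
Therefore, FIRST(D) = {b}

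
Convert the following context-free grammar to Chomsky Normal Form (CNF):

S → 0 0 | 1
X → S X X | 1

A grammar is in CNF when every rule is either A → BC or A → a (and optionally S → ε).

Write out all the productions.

T0 → 0; S → 1; X → 1; S → T0 T0; X → S X0; X0 → X X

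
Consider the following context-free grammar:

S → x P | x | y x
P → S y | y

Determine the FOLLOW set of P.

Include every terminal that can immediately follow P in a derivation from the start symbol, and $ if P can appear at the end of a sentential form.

We compute FOLLOW(P) using the standard algorithm.
FOLLOW(S) starts with {$}.
FIRST(P) = {x, y}
FIRST(S) = {x, y}
FOLLOW(P) = {$, y}
FOLLOW(S) = {$, y}
Therefore, FOLLOW(P) = {$, y}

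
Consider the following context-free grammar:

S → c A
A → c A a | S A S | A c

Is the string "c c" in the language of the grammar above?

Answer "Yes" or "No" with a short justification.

No - no valid derivation exists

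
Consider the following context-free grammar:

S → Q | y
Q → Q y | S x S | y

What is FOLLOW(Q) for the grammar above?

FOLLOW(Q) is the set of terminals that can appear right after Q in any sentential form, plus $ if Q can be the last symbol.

We compute FOLLOW(Q) using the standard algorithm.
FOLLOW(S) starts with {$}.
FIRST(Q) = {y}
FIRST(S) = {y}
FOLLOW(Q) = {$, x, y}
FOLLOW(S) = {$, x, y}
Therefore, FOLLOW(Q) = {$, x, y}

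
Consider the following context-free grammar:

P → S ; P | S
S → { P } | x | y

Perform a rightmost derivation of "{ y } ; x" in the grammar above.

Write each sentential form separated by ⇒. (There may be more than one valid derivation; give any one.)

P ⇒ S ; P ⇒ S ; S ⇒ S ; x ⇒ { P } ; x ⇒ { S } ; x ⇒ { y } ; x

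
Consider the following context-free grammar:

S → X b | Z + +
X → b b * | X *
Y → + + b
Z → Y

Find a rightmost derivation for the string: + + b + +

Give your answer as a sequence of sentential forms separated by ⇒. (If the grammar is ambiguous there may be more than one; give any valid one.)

S ⇒ Z + + ⇒ Y + + ⇒ + + b + +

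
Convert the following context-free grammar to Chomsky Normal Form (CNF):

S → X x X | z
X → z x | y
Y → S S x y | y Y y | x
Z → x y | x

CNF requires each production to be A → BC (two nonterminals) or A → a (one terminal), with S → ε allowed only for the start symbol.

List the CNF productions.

TX → x; S → z; TZ → z; X → y; TY → y; Y → x; Z → x; S → X X0; X0 → TX X; X → TZ TX; Y → S X1; X1 → S X2; X2 → TX TY; Y → TY X3; X3 → Y TY; Z → TX TY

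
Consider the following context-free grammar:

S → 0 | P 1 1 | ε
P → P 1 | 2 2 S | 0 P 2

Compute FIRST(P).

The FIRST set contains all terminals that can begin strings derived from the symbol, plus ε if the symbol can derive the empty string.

We compute FIRST(P) using the standard algorithm.
FIRST(P) = {0, 2}
FIRST(S) = {0, 2, ε}
Therefore, FIRST(P) = {0, 2}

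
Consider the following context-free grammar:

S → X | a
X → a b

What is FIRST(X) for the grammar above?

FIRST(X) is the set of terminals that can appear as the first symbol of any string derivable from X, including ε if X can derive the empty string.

We compute FIRST(X) using the standard algorithm.
FIRST(S) = {a}
FIRST(X) = {a}
Therefore, FIRST(X) = {a}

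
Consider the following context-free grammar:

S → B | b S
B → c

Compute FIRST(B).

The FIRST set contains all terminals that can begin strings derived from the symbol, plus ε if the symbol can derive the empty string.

We compute FIRST(B) using the standard algorithm.
FIRST(B) = {c}
FIRST(S) = {b, c}
Therefore, FIRST(B) = {c}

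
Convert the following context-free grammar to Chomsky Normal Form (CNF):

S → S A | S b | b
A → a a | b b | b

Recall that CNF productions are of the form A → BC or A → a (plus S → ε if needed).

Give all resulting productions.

TB → b; S → b; TA → a; A → b; S → S A; S → S TB; A → TA TA; A → TB TB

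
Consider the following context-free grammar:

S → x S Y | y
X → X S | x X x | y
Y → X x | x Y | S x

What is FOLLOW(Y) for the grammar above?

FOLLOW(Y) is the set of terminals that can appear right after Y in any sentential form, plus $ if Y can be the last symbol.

We compute FOLLOW(Y) using the standard algorithm.
FOLLOW(S) starts with {$}.
FIRST(S) = {x, y}
FIRST(X) = {x, y}
FIRST(Y) = {x, y}
FOLLOW(S) = {$, x, y}
FOLLOW(X) = {x, y}
FOLLOW(Y) = {$, x, y}
Therefore, FOLLOW(Y) = {$, x, y}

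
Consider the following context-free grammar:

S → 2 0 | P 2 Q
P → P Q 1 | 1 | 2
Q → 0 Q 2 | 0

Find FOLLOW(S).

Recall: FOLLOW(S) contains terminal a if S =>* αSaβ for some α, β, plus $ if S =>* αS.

We compute FOLLOW(S) using the standard algorithm.
FOLLOW(S) starts with {$}.
FIRST(P) = {1, 2}
FIRST(Q) = {0}
FIRST(S) = {1, 2}
FOLLOW(P) = {0, 2}
FOLLOW(Q) = {$, 1, 2}
FOLLOW(S) = {$}
Therefore, FOLLOW(S) = {$}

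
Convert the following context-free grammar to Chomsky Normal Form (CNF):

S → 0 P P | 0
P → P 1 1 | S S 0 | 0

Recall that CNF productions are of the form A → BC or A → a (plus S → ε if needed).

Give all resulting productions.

T0 → 0; S → 0; T1 → 1; P → 0; S → T0 X0; X0 → P P; P → P X1; X1 → T1 T1; P → S X2; X2 → S T0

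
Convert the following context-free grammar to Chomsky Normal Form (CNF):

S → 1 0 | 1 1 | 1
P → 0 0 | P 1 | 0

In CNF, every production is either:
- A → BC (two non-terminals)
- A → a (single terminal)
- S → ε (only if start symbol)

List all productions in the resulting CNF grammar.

T1 → 1; T0 → 0; S → 1; P → 0; S → T1 T0; S → T1 T1; P → T0 T0; P → P T1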